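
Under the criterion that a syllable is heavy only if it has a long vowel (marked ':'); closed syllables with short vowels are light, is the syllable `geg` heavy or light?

`geg`: short vowel, closed (coda /g/). Short vowel → light.

light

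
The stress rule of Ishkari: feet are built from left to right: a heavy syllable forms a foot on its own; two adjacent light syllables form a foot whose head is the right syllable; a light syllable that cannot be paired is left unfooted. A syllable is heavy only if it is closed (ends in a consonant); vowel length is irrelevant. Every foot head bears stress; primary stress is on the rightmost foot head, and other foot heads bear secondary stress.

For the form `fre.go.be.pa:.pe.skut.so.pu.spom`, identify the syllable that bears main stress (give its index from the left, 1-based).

9

Weights: 1 fre L, 2 go L, 3 be L, 4 pa: L, 5 pe L, 6 skut H, 7 so L, 8 pu L, 9 spom H.
Parse left to right (heavy = foot alone; LL = one foot; stranded L unfooted): (fre.ˈgo) (be.ˈpa:) pe (ˈskut) (so.ˈpu) (ˈspom).
Foot heads: 2, 4, 6, 8, 9.
Primary stress on the rightmost head = syllable 9.
Primary stress: syllable 9 → fre.go.be.pa:.pe.skut.so.pu.ˈspom.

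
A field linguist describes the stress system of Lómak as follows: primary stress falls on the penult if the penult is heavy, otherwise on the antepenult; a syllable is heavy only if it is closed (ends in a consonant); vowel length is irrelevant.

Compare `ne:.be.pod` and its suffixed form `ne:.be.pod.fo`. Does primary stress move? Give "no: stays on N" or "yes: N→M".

yes: 1→3

Base `ne:.be.pod` (3 syllables):
  Weights: 1 ne: L, 2 be L, 3 pod H.
  The penult (syllable 2, be) is light, so stress falls on the antepenult (syllable 1, ne:).
  → primary stress on syllable 1.
Suffixed `ne:.be.pod.fo` (4 syllables):
  Weights: 2 be L, 3 pod H, 4 fo L.
  The penult (syllable 3, pod) is heavy, so it takes stress.
  → primary stress on syllable 3.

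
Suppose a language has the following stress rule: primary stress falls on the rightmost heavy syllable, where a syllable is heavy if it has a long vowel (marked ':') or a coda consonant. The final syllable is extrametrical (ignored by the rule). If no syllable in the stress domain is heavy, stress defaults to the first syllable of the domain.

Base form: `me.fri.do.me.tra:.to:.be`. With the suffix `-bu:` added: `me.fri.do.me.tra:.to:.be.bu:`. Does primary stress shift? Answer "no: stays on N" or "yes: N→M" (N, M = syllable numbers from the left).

no: stays on 6

Base `me.fri.do.me.tra:.to:.be` (7 syllables):
  The final syllable (7, be) is extrametrical; the stress domain is syllables 1–6.
  Weights: 1 me L, 2 fri L, 3 do L, 4 me L, 5 tra: H, 6 to: H.
  Heavy syllables in the domain: 5, 6. The rightmost is syllable 6 (to:).
  → primary stress on syllable 6.
Suffixed `me.fri.do.me.tra:.to:.be.bu:` (8 syllables):
  The final syllable (8, bu:) is extrametrical; the stress domain is syllables 1–7.
  Weights: 1 me L, 2 fri L, 3 do L, 4 me L, 5 tra: H, 6 to: H, 7 be L.
  Heavy syllables in the domain: 5, 6. The rightmost is syllable 6 (to:).
  → primary stress on syllable 6.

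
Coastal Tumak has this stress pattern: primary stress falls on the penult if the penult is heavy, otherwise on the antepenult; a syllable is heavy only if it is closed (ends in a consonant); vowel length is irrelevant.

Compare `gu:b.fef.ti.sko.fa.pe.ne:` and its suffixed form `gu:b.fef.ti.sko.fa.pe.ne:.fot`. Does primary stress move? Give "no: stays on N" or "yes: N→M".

Base `gu:b.fef.ti.sko.fa.pe.ne:` (7 syllables):
  Weights: 5 fa L, 6 pe L, 7 ne: L.
  The penult (syllable 6, pe) is light, so stress falls on the antepenult (syllable 5, fa).
  → primary stress on syllable 5.
Suffixed `gu:b.fef.ti.sko.fa.pe.ne:.fot` (8 syllables):
  Weights: 6 pe L, 7 ne: L, 8 fot H.
  The penult (syllable 7, ne:) is light, so stress falls on the antepenult (syllable 6, pe).
  → primary stress on syllable 6.

yes: 5→6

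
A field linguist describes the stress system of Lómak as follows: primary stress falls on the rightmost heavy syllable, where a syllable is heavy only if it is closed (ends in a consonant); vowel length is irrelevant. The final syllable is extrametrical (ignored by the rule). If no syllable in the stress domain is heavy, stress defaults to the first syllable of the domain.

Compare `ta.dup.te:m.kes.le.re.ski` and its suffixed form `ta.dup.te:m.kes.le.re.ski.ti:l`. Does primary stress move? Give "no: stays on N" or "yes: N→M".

no: stays on 4

Base `ta.dup.te:m.kes.le.re.ski` (7 syllables):
  The final syllable (7, ski) is extrametrical; the stress domain is syllables 1–6.
  Weights: 1 ta L, 2 dup H, 3 te:m H, 4 kes H, 5 le L, 6 re L.
  Heavy syllables in the domain: 2, 3, 4. The rightmost is syllable 4 (kes).
  → primary stress on syllable 4.
Suffixed `ta.dup.te:m.kes.le.re.ski.ti:l` (8 syllables):
  The final syllable (8, ti:l) is extrametrical; the stress domain is syllables 1–7.
  Weights: 1 ta L, 2 dup H, 3 te:m H, 4 kes H, 5 le L, 6 re L, 7 ski L.
  Heavy syllables in the domain: 2, 3, 4. The rightmost is syllable 4 (kes).
  → primary stress on syllable 4.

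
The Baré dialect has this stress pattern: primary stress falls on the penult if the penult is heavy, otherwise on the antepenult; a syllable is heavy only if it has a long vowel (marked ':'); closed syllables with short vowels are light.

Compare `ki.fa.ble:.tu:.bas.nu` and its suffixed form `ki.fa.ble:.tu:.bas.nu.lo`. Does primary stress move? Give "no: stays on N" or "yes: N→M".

Base `ki.fa.ble:.tu:.bas.nu` (6 syllables):
  Weights: 4 tu: H, 5 bas L, 6 nu L.
  The penult (syllable 5, bas) is light, so stress falls on the antepenult (syllable 4, tu:).
  → primary stress on syllable 4.
Suffixed `ki.fa.ble:.tu:.bas.nu.lo` (7 syllables):
  Weights: 5 bas L, 6 nu L, 7 lo L.
  The penult (syllable 6, nu) is light, so stress falls on the antepenult (syllable 5, bas).
  → primary stress on syllable 5.

yes: 4→5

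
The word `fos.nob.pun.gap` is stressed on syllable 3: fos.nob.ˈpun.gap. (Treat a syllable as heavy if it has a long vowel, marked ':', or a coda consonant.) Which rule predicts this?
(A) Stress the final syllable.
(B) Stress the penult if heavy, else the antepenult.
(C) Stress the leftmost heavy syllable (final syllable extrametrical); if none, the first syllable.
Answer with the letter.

Rule A → syllable 4 (observed: 3).
Rule B → syllable 3 ✓.
Rule C → syllable 1 (observed: 3).

B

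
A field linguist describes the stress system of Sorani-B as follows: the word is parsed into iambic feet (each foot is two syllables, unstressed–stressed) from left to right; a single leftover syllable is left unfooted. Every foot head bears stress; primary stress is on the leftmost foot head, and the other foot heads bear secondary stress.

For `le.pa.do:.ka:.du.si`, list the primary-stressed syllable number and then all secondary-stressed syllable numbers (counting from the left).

Parse left to right into iambic (σˈσ) feet: (le.ˈpa) (do:.ˈka:) (du.ˈsi).
Foot heads (stressed positions): 2, 4, 6.
End Rule Leftmost: primary stress on the leftmost head = syllable 2.
Secondary stress on 4, 6: le.ˈpa.do:.ˌka:.du.ˌsi.

primary 2, secondary 4, 6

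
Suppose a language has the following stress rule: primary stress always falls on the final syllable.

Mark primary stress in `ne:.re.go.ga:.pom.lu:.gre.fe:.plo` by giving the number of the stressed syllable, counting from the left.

The word has 9 syllables; the final syllable is syllable 9 (plo).
Primary stress: syllable 9 → ne:.re.go.ga:.pom.lu:.gre.fe:.ˈplo.

9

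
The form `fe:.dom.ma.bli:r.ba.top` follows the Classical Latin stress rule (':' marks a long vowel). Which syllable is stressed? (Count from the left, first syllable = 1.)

4

Classical Latin: stress the penult if heavy (long vowel or closed), else the antepenult.
Weights: 4 bli:r H, 5 ba L, 6 top H.
The penult (syllable 5, ba) is light, so stress falls on the antepenult (syllable 4, bli:r).
Stress on syllable 4: fe:.dom.ma.ˈbli:r.ba.top.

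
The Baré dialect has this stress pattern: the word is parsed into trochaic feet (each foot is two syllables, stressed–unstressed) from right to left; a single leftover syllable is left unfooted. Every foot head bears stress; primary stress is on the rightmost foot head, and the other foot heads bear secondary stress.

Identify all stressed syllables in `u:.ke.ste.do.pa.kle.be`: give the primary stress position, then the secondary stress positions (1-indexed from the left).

primary 6, secondary 2, 4

Parse right to left into trochaic (ˈσσ) feet: u: (ˈke.ste) (ˈdo.pa) (ˈkle.be). Syllable 1 is left unfooted.
Foot heads (stressed positions): 2, 4, 6.
End Rule Rightmost: primary stress on the rightmost head = syllable 6.
Secondary stress on 2, 4: u:.ˌke.ste.ˌdo.pa.ˈkle.be.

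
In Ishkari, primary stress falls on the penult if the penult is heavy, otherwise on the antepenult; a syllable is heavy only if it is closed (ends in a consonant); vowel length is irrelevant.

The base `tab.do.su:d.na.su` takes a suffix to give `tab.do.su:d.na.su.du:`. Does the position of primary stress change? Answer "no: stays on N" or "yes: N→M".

yes: 3→4

Base `tab.do.su:d.na.su` (5 syllables):
  Weights: 3 su:d H, 4 na L, 5 su L.
  The penult (syllable 4, na) is light, so stress falls on the antepenult (syllable 3, su:d).
  → primary stress on syllable 3.
Suffixed `tab.do.su:d.na.su.du:` (6 syllables):
  Weights: 4 na L, 5 su L, 6 du: L.
  The penult (syllable 5, su) is light, so stress falls on the antepenult (syllable 4, na).
  → primary stress on syllable 4.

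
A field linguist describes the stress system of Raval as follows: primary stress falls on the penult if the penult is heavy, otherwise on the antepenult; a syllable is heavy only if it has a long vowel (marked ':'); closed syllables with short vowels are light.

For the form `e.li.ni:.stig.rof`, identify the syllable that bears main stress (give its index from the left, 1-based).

3

Weights: 3 ni: H, 4 stig L, 5 rof L.
The penult (syllable 4, stig) is light, so stress falls on the antepenult (syllable 3, ni:).
Primary stress: syllable 3 → e.li.ˈni:.stig.rof.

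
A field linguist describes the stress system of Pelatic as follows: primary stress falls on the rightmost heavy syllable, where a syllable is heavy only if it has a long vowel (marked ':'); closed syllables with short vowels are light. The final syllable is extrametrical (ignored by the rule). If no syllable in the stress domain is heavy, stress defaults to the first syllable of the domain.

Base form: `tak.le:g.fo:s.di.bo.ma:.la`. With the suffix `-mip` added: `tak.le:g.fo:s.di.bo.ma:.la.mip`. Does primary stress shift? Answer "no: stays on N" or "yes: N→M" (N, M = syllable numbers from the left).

Base `tak.le:g.fo:s.di.bo.ma:.la` (7 syllables):
  The final syllable (7, la) is extrametrical; the stress domain is syllables 1–6.
  Weights: 1 tak L, 2 le:g H, 3 fo:s H, 4 di L, 5 bo L, 6 ma: H.
  Heavy syllables in the domain: 2, 3, 6. The rightmost is syllable 6 (ma:).
  → primary stress on syllable 6.
Suffixed `tak.le:g.fo:s.di.bo.ma:.la.mip` (8 syllables):
  The final syllable (8, mip) is extrametrical; the stress domain is syllables 1–7.
  Weights: 1 tak L, 2 le:g H, 3 fo:s H, 4 di L, 5 bo L, 6 ma: H, 7 la L.
  Heavy syllables in the domain: 2, 3, 6. The rightmost is syllable 6 (ma:).
  → primary stress on syllable 6.

no: stays on 6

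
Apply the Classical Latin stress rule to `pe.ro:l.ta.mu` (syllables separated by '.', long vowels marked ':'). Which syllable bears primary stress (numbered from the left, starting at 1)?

2

Classical Latin: stress the penult if heavy (long vowel or closed), else the antepenult.
Weights: 2 ro:l H, 3 ta L, 4 mu L.
The penult (syllable 3, ta) is light, so stress falls on the antepenult (syllable 2, ro:l).
Stress on syllable 2: pe.ˈro:l.ta.mu.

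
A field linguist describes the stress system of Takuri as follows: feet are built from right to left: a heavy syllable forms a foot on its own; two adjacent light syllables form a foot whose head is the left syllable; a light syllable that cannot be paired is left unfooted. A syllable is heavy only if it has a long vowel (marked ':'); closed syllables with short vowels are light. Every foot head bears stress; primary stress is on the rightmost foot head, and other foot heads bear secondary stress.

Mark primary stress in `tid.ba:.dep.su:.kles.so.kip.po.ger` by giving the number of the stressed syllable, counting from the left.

Weights: 1 tid L, 2 ba: H, 3 dep L, 4 su: H, 5 kles L, 6 so L, 7 kip L, 8 po L, 9 ger L.
Parse right to left (heavy = foot alone; LL = one foot; stranded L unfooted): tid (ˈba:) dep (ˈsu:) kles (ˈso.kip) (ˈpo.ger).
Foot heads: 2, 4, 6, 8.
Primary stress on the rightmost head = syllable 8.
Primary stress: syllable 8 → tid.ba:.dep.su:.kles.so.kip.ˈpo.ger.

8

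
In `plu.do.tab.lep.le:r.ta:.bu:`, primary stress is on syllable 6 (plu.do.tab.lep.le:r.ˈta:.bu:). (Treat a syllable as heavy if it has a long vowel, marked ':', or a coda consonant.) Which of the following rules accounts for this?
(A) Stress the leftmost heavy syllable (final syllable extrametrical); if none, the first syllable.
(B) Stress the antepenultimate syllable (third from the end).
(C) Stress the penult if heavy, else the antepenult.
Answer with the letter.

C

Rule A → syllable 3 (observed: 6).
Rule B → syllable 5 (observed: 6).
Rule C → syllable 6 ✓.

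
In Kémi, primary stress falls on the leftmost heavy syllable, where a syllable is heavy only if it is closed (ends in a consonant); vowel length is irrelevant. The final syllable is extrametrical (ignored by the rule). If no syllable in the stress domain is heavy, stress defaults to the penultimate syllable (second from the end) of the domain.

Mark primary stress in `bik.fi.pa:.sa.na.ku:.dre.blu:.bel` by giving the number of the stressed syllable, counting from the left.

The final syllable (9, bel) is extrametrical; the stress domain is syllables 1–8.
Weights: 1 bik H, 2 fi L, 3 pa: L, 4 sa L, 5 na L, 6 ku: L, 7 dre L, 8 blu: L.
Heavy syllables in the domain: 1. The leftmost is syllable 1 (bik).
Primary stress: syllable 1 → ˈbik.fi.pa:.sa.na.ku:.dre.blu:.bel.

1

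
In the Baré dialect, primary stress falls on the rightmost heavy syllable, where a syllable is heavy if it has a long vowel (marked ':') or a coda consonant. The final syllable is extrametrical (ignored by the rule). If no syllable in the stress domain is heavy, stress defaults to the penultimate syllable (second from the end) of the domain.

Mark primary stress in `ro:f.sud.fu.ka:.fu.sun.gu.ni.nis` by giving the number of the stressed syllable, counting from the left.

The final syllable (9, nis) is extrametrical; the stress domain is syllables 1–8.
Weights: 1 ro:f H, 2 sud H, 3 fu L, 4 ka: H, 5 fu L, 6 sun H, 7 gu L, 8 ni L.
Heavy syllables in the domain: 1, 2, 4, 6. The rightmost is syllable 6 (sun).
Primary stress: syllable 6 → ro:f.sud.fu.ka:.fu.ˈsun.gu.ni.nis.

6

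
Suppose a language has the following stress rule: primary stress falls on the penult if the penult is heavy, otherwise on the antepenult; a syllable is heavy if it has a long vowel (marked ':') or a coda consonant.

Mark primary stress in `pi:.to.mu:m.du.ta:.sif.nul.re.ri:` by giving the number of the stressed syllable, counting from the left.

7

Weights: 7 nul H, 8 re L, 9 ri: H.
The penult (syllable 8, re) is light, so stress falls on the antepenult (syllable 7, nul).
Primary stress: syllable 7 → pi:.to.mu:m.du.ta:.sif.ˈnul.re.ri:.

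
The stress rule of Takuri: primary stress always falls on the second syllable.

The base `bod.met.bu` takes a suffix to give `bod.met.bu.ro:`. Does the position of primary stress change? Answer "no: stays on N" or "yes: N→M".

no: stays on 2

Base `bod.met.bu` (3 syllables):
  The word has 3 syllables; the second syllable is syllable 2 (met).
  → primary stress on syllable 2.
Suffixed `bod.met.bu.ro:` (4 syllables):
  The word has 4 syllables; the second syllable is syllable 2 (met).
  → primary stress on syllable 2.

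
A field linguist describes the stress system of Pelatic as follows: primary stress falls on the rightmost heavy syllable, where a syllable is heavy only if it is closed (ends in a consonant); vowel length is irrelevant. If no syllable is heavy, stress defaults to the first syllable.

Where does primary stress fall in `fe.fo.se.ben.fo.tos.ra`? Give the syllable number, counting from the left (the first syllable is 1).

Weights: 1 fe L, 2 fo L, 3 se L, 4 ben H, 5 fo L, 6 tos H, 7 ra L.
Heavy syllables in the domain: 4, 6. The rightmost is syllable 6 (tos).
Primary stress: syllable 6 → fe.fo.se.ben.fo.ˈtos.ra.

6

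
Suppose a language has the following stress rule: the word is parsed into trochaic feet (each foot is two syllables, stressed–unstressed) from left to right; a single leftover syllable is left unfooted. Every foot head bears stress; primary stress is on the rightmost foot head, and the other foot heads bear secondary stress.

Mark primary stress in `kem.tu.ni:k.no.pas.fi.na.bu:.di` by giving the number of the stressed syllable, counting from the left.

7

Parse left to right into trochaic (ˈσσ) feet: (ˈkem.tu) (ˈni:k.no) (ˈpas.fi) (ˈna.bu:) di. Syllable 9 is left unfooted.
Foot heads (stressed positions): 1, 3, 5, 7.
End Rule Rightmost: primary stress on the rightmost head = syllable 7.
Primary stress: syllable 7 → kem.tu.ni:k.no.pas.fi.ˈna.bu:.di.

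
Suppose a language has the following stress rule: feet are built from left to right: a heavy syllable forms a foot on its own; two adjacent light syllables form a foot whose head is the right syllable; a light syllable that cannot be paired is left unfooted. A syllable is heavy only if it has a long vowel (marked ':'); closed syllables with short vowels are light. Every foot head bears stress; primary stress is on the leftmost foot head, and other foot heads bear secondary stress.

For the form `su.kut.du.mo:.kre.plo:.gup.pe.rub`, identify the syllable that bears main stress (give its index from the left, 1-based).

2

Weights: 1 su L, 2 kut L, 3 du L, 4 mo: H, 5 kre L, 6 plo: H, 7 gup L, 8 pe L, 9 rub L.
Parse left to right (heavy = foot alone; LL = one foot; stranded L unfooted): (su.ˈkut) du (ˈmo:) kre (ˈplo:) (gup.ˈpe) rub.
Foot heads: 2, 4, 6, 8.
Primary stress on the leftmost head = syllable 2.
Primary stress: syllable 2 → su.ˈkut.du.mo:.kre.plo:.gup.pe.rub.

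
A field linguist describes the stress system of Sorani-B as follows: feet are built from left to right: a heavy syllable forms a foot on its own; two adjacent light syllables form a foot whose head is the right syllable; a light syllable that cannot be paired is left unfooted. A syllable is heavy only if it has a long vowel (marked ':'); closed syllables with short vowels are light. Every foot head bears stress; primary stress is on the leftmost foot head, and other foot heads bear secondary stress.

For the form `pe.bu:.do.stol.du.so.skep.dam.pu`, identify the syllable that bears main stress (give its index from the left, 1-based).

2

Weights: 1 pe L, 2 bu: H, 3 do L, 4 stol L, 5 du L, 6 so L, 7 skep L, 8 dam L, 9 pu L.
Parse left to right (heavy = foot alone; LL = one foot; stranded L unfooted): pe (ˈbu:) (do.ˈstol) (du.ˈso) (skep.ˈdam) pu.
Foot heads: 2, 4, 6, 8.
Primary stress on the leftmost head = syllable 2.
Primary stress: syllable 2 → pe.ˈbu:.do.stol.du.so.skep.dam.pu.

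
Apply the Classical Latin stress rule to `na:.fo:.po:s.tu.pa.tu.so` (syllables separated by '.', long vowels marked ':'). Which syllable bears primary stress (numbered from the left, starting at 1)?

5

Classical Latin: stress the penult if heavy (long vowel or closed), else the antepenult.
Weights: 5 pa L, 6 tu L, 7 so L.
The penult (syllable 6, tu) is light, so stress falls on the antepenult (syllable 5, pa).
Stress on syllable 5: na:.fo:.po:s.tu.ˈpa.tu.so.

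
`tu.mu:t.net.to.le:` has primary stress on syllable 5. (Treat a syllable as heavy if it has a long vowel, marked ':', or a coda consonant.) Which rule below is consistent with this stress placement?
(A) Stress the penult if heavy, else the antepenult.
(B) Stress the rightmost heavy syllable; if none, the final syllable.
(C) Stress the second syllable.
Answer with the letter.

Rule A → syllable 3 (observed: 5).
Rule B → syllable 5 ✓.
Rule C → syllable 2 (observed: 5).

B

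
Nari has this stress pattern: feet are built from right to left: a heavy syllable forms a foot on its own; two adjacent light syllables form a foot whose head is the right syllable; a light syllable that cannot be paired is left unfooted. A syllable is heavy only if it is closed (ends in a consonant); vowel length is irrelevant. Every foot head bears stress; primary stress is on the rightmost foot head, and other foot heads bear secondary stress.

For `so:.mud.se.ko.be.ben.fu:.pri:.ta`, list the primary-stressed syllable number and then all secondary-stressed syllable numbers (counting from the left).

Weights: 1 so: L, 2 mud H, 3 se L, 4 ko L, 5 be L, 6 ben H, 7 fu: L, 8 pri: L, 9 ta L.
Parse right to left (heavy = foot alone; LL = one foot; stranded L unfooted): so: (ˈmud) se (ko.ˈbe) (ˈben) fu: (pri:.ˈta).
Foot heads: 2, 5, 6, 9.
Primary stress on the rightmost head = syllable 9.
Secondary stress on 2, 5, 6: so:.ˌmud.se.ko.ˌbe.ˌben.fu:.pri:.ˈta.

primary 9, secondary 2, 5, 6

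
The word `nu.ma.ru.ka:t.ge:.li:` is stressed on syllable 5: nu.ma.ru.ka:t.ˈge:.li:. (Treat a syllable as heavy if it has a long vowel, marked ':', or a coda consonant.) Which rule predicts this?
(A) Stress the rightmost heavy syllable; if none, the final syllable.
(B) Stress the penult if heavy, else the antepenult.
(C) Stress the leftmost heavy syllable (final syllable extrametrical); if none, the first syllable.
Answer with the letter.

Rule A → syllable 6 (observed: 5).
Rule B → syllable 5 ✓.
Rule C → syllable 4 (observed: 5).

B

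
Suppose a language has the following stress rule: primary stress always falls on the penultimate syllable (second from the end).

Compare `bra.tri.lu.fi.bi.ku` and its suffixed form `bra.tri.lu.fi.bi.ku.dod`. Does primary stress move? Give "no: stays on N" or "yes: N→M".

yes: 5→6

Base `bra.tri.lu.fi.bi.ku` (6 syllables):
  The word has 6 syllables; the penultimate syllable (second from the end) is syllable 5 (bi).
  → primary stress on syllable 5.
Suffixed `bra.tri.lu.fi.bi.ku.dod` (7 syllables):
  The word has 7 syllables; the penultimate syllable (second from the end) is syllable 6 (ku).
  → primary stress on syllable 6.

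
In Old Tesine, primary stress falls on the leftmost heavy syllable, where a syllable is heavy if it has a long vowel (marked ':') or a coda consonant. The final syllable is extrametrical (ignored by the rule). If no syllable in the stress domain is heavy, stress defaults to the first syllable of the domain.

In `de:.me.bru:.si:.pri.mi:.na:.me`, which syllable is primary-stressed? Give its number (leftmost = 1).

1

The final syllable (8, me) is extrametrical; the stress domain is syllables 1–7.
Weights: 1 de: H, 2 me L, 3 bru: H, 4 si: H, 5 pri L, 6 mi: H, 7 na: H.
Heavy syllables in the domain: 1, 3, 4, 6, 7. The leftmost is syllable 1 (de:).
Primary stress: syllable 1 → ˈde:.me.bru:.si:.pri.mi:.na:.me.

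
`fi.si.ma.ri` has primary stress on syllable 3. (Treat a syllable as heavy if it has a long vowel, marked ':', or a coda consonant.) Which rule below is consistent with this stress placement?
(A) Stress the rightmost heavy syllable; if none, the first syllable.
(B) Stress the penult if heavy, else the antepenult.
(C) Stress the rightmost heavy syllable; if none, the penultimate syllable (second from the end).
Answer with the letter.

Rule A → syllable 1 (observed: 3).
Rule B → syllable 2 (observed: 3).
Rule C → syllable 3 ✓.

C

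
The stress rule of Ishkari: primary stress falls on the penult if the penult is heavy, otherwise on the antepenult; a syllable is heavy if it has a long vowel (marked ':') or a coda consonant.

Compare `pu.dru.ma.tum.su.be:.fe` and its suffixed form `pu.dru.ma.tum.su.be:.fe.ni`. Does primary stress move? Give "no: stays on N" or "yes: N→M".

Base `pu.dru.ma.tum.su.be:.fe` (7 syllables):
  Weights: 5 su L, 6 be: H, 7 fe L.
  The penult (syllable 6, be:) is heavy, so it takes stress.
  → primary stress on syllable 6.
Suffixed `pu.dru.ma.tum.su.be:.fe.ni` (8 syllables):
  Weights: 6 be: H, 7 fe L, 8 ni L.
  The penult (syllable 7, fe) is light, so stress falls on the antepenult (syllable 6, be:).
  → primary stress on syllable 6.

no: stays on 6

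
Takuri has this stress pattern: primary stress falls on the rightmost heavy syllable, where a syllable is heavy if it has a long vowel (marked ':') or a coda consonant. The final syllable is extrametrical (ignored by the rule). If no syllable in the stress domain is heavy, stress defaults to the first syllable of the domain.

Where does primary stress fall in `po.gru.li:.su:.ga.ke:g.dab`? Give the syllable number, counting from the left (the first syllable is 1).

6

The final syllable (7, dab) is extrametrical; the stress domain is syllables 1–6.
Weights: 1 po L, 2 gru L, 3 li: H, 4 su: H, 5 ga L, 6 ke:g H.
Heavy syllables in the domain: 3, 4, 6. The rightmost is syllable 6 (ke:g).
Primary stress: syllable 6 → po.gru.li:.su:.ga.ˈke:g.dab.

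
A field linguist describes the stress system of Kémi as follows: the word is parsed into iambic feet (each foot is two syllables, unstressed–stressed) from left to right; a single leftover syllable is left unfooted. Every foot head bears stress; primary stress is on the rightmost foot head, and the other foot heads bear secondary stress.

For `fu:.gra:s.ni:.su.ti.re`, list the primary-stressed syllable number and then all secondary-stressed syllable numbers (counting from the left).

Parse left to right into iambic (σˈσ) feet: (fu:.ˈgra:s) (ni:.ˈsu) (ti.ˈre).
Foot heads (stressed positions): 2, 4, 6.
End Rule Rightmost: primary stress on the rightmost head = syllable 6.
Secondary stress on 2, 4: fu:.ˌgra:s.ni:.ˌsu.ti.ˈre.

primary 6, secondary 2, 4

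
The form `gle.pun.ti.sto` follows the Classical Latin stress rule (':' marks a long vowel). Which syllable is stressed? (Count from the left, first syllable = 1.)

Classical Latin: stress the penult if heavy (long vowel or closed), else the antepenult.
Weights: 2 pun H, 3 ti L, 4 sto L.
The penult (syllable 3, ti) is light, so stress falls on the antepenult (syllable 2, pun).
Stress on syllable 2: gle.ˈpun.ti.sto.

2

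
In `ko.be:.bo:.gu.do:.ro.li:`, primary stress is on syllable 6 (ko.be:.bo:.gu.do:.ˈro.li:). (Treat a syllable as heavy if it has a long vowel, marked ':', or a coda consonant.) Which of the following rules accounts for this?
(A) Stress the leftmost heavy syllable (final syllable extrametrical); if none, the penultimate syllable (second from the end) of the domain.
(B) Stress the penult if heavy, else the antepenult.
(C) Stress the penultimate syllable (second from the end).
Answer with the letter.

C

Rule A → syllable 2 (observed: 6).
Rule B → syllable 5 (observed: 6).
Rule C → syllable 6 ✓.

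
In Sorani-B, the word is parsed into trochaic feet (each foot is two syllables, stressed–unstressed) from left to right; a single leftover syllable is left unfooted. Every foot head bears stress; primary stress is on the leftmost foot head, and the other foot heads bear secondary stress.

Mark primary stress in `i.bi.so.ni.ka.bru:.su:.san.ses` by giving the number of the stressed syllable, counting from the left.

Parse left to right into trochaic (ˈσσ) feet: (ˈi.bi) (ˈso.ni) (ˈka.bru:) (ˈsu:.san) ses. Syllable 9 is left unfooted.
Foot heads (stressed positions): 1, 3, 5, 7.
End Rule Leftmost: primary stress on the leftmost head = syllable 1.
Primary stress: syllable 1 → ˈi.bi.so.ni.ka.bru:.su:.san.ses.

1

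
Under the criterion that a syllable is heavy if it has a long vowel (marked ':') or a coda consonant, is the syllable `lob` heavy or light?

`lob`: short vowel, closed (coda /b/). Closed → heavy.

heavy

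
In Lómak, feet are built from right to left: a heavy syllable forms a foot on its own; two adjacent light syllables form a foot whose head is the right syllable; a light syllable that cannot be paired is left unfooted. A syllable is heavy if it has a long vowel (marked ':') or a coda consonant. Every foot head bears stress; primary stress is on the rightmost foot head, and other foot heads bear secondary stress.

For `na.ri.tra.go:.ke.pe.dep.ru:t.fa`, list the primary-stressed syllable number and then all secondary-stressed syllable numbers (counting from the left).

primary 8, secondary 3, 4, 6, 7

Weights: 1 na L, 2 ri L, 3 tra L, 4 go: H, 5 ke L, 6 pe L, 7 dep H, 8 ru:t H, 9 fa L.
Parse right to left (heavy = foot alone; LL = one foot; stranded L unfooted): na (ri.ˈtra) (ˈgo:) (ke.ˈpe) (ˈdep) (ˈru:t) fa.
Foot heads: 3, 4, 6, 7, 8.
Primary stress on the rightmost head = syllable 8.
Secondary stress on 3, 4, 6, 7: na.ri.ˌtra.ˌgo:.ke.ˌpe.ˌdep.ˈru:t.fa.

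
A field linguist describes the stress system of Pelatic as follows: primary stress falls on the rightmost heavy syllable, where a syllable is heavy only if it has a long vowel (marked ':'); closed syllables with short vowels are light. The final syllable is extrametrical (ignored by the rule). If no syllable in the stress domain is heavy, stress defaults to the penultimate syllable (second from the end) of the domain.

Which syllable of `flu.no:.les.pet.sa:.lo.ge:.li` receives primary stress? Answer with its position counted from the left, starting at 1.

7

The final syllable (8, li) is extrametrical; the stress domain is syllables 1–7.
Weights: 1 flu L, 2 no: H, 3 les L, 4 pet L, 5 sa: H, 6 lo L, 7 ge: H.
Heavy syllables in the domain: 2, 5, 7. The rightmost is syllable 7 (ge:).
Primary stress: syllable 7 → flu.no:.les.pet.sa:.lo.ˈge:.li.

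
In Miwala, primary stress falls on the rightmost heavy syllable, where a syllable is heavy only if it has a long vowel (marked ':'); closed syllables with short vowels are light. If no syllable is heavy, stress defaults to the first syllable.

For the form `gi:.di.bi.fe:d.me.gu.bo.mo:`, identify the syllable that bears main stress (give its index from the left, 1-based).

Weights: 1 gi: H, 2 di L, 3 bi L, 4 fe:d H, 5 me L, 6 gu L, 7 bo L, 8 mo: H.
Heavy syllables in the domain: 1, 4, 8. The rightmost is syllable 8 (mo:).
Primary stress: syllable 8 → gi:.di.bi.fe:d.me.gu.bo.ˈmo:.

8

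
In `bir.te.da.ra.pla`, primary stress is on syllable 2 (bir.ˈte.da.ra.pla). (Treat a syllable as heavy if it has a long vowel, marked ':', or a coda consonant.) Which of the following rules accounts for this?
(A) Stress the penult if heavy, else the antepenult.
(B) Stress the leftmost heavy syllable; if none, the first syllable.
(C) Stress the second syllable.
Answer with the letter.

C

Rule A → syllable 3 (observed: 2).
Rule B → syllable 1 (observed: 2).
Rule C → syllable 2 ✓.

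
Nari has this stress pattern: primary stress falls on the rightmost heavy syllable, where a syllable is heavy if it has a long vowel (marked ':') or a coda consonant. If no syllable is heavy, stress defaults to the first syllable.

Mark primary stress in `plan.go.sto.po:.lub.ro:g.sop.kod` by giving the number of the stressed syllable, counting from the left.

Weights: 1 plan H, 2 go L, 3 sto L, 4 po: H, 5 lub H, 6 ro:g H, 7 sop H, 8 kod H.
Heavy syllables in the domain: 1, 4, 5, 6, 7, 8. The rightmost is syllable 8 (kod).
Primary stress: syllable 8 → plan.go.sto.po:.lub.ro:g.sop.ˈkod.

8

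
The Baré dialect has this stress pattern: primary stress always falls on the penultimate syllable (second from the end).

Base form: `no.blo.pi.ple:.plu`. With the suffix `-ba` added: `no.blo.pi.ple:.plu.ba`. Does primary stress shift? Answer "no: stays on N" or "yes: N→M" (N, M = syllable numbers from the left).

Base `no.blo.pi.ple:.plu` (5 syllables):
  The word has 5 syllables; the penultimate syllable (second from the end) is syllable 4 (ple:).
  → primary stress on syllable 4.
Suffixed `no.blo.pi.ple:.plu.ba` (6 syllables):
  The word has 6 syllables; the penultimate syllable (second from the end) is syllable 5 (plu).
  → primary stress on syllable 5.

yes: 4→5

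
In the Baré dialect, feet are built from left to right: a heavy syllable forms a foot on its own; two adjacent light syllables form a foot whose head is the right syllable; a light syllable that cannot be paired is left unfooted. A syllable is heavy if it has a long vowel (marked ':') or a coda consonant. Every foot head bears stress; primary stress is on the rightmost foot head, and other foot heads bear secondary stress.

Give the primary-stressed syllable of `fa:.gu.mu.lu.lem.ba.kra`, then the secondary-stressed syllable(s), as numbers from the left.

primary 7, secondary 1, 3, 5

Weights: 1 fa: H, 2 gu L, 3 mu L, 4 lu L, 5 lem H, 6 ba L, 7 kra L.
Parse left to right (heavy = foot alone; LL = one foot; stranded L unfooted): (ˈfa:) (gu.ˈmu) lu (ˈlem) (ba.ˈkra).
Foot heads: 1, 3, 5, 7.
Primary stress on the rightmost head = syllable 7.
Secondary stress on 1, 3, 5: ˌfa:.gu.ˌmu.lu.ˌlem.ba.ˈkra.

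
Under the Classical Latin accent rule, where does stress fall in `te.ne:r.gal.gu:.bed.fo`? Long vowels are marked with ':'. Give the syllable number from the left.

Classical Latin: stress the penult if heavy (long vowel or closed), else the antepenult.
Weights: 4 gu: H, 5 bed H, 6 fo L.
The penult (syllable 5, bed) is heavy, so it takes stress.
Stress on syllable 5: te.ne:r.gal.gu:.ˈbed.fo.

5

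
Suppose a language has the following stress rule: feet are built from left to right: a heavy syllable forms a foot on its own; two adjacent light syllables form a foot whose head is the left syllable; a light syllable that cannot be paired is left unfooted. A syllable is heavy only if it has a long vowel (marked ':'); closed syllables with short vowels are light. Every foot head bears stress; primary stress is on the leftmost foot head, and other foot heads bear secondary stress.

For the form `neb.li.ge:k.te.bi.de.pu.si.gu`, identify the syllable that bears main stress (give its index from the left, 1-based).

1

Weights: 1 neb L, 2 li L, 3 ge:k H, 4 te L, 5 bi L, 6 de L, 7 pu L, 8 si L, 9 gu L.
Parse left to right (heavy = foot alone; LL = one foot; stranded L unfooted): (ˈneb.li) (ˈge:k) (ˈte.bi) (ˈde.pu) (ˈsi.gu).
Foot heads: 1, 3, 4, 6, 8.
Primary stress on the leftmost head = syllable 1.
Primary stress: syllable 1 → ˈneb.li.ge:k.te.bi.de.pu.si.gu.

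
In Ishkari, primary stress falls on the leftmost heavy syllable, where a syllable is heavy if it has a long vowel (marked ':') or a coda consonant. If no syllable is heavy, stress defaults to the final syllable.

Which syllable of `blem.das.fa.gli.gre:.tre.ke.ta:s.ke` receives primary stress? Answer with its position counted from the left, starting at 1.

1

Weights: 1 blem H, 2 das H, 3 fa L, 4 gli L, 5 gre: H, 6 tre L, 7 ke L, 8 ta:s H, 9 ke L.
Heavy syllables in the domain: 1, 2, 5, 8. The leftmost is syllable 1 (blem).
Primary stress: syllable 1 → ˈblem.das.fa.gli.gre:.tre.ke.ta:s.ke.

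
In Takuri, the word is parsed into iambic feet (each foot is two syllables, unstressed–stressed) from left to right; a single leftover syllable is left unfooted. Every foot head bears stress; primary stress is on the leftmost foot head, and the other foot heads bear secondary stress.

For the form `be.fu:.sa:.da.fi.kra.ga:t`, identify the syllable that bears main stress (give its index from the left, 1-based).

Parse left to right into iambic (σˈσ) feet: (be.ˈfu:) (sa:.ˈda) (fi.ˈkra) ga:t. Syllable 7 is left unfooted.
Foot heads (stressed positions): 2, 4, 6.
End Rule Leftmost: primary stress on the leftmost head = syllable 2.
Primary stress: syllable 2 → be.ˈfu:.sa:.da.fi.kra.ga:t.

2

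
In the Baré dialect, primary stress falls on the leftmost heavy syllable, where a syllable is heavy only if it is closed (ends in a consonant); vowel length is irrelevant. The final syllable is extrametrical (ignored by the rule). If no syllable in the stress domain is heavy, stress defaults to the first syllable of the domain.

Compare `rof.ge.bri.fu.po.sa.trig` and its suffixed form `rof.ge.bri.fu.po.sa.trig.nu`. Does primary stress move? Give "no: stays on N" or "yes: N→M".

Base `rof.ge.bri.fu.po.sa.trig` (7 syllables):
  The final syllable (7, trig) is extrametrical; the stress domain is syllables 1–6.
  Weights: 1 rof H, 2 ge L, 3 bri L, 4 fu L, 5 po L, 6 sa L.
  Heavy syllables in the domain: 1. The leftmost is syllable 1 (rof).
  → primary stress on syllable 1.
Suffixed `rof.ge.bri.fu.po.sa.trig.nu` (8 syllables):
  The final syllable (8, nu) is extrametrical; the stress domain is syllables 1–7.
  Weights: 1 rof H, 2 ge L, 3 bri L, 4 fu L, 5 po L, 6 sa L, 7 trig H.
  Heavy syllables in the domain: 1, 7. The leftmost is syllable 1 (rof).
  → primary stress on syllable 1.

no: stays on 1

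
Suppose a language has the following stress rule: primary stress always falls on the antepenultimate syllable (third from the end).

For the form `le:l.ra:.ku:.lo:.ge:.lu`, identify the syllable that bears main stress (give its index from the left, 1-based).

4

The word has 6 syllables; the antepenultimate syllable (third from the end) is syllable 4 (lo:).
Primary stress: syllable 4 → le:l.ra:.ku:.ˈlo:.ge:.lu.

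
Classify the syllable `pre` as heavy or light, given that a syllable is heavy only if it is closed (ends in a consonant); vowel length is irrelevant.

`pre`: short vowel, open (no coda). Open (no coda) → light.

light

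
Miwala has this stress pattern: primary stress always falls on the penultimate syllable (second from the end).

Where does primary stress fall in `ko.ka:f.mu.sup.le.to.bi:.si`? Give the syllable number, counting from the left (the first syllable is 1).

The word has 8 syllables; the penultimate syllable (second from the end) is syllable 7 (bi:).
Primary stress: syllable 7 → ko.ka:f.mu.sup.le.to.ˈbi:.si.

7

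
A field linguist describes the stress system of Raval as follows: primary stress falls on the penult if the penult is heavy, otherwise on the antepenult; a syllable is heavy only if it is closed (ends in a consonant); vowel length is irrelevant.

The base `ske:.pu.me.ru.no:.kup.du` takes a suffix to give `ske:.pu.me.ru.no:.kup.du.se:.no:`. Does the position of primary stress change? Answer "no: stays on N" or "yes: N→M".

yes: 6→7

Base `ske:.pu.me.ru.no:.kup.du` (7 syllables):
  Weights: 5 no: L, 6 kup H, 7 du L.
  The penult (syllable 6, kup) is heavy, so it takes stress.
  → primary stress on syllable 6.
Suffixed `ske:.pu.me.ru.no:.kup.du.se:.no:` (9 syllables):
  Weights: 7 du L, 8 se: L, 9 no: L.
  The penult (syllable 8, se:) is light, so stress falls on the antepenult (syllable 7, du).
  → primary stress on syllable 7.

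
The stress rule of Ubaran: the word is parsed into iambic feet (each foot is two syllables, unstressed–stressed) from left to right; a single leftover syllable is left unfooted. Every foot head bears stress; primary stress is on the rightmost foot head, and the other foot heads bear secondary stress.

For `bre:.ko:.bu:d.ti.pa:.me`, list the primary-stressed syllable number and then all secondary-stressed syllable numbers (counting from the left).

primary 6, secondary 2, 4

Parse left to right into iambic (σˈσ) feet: (bre:.ˈko:) (bu:d.ˈti) (pa:.ˈme).
Foot heads (stressed positions): 2, 4, 6.
End Rule Rightmost: primary stress on the rightmost head = syllable 6.
Secondary stress on 2, 4: bre:.ˌko:.bu:d.ˌti.pa:.ˈme.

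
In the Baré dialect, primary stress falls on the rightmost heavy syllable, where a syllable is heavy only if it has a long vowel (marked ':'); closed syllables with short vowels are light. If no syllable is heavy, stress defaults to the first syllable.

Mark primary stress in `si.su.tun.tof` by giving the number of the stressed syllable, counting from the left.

Weights: 1 si L, 2 su L, 3 tun L, 4 tof L.
No heavy syllable in the domain; default to the first syllable = syllable 1.
Primary stress: syllable 1 → ˈsi.su.tun.tof.

1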